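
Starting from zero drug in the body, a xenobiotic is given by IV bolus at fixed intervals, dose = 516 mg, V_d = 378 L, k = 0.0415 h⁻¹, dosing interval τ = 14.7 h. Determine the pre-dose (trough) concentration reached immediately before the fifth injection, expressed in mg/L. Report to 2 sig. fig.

1.5 mg/L

C₀ per dose = Dose / Vd = 516 / 378 = 1.365 mg/L
Fraction remaining after one interval: r = e^(−kτ) = e^(−0.04150 × 14.7) = 0.5433
Before dose 5, 4 doses have been given (aged 1τ, 2τ, 3τ, 4τ).
C_trough = C₀ × (r + r² + … + r^4) = C₀ × r(1−r^4)/(1−r)
        = 1.365 × 0.5433 × (1 − 0.08713) / (1 − 0.5433) = 1.482 mg/L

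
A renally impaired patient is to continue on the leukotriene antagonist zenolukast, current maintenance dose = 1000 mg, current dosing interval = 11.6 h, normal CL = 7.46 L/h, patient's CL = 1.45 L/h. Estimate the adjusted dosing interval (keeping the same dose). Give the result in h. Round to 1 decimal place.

To keep the same average steady-state level, dosing rate must scale with clearance.
CL ratio = 1.45 / 7.46 = 0.1944
New interval (same dose) = 11.6 / 0.1944 = 59.67 h

59.7 h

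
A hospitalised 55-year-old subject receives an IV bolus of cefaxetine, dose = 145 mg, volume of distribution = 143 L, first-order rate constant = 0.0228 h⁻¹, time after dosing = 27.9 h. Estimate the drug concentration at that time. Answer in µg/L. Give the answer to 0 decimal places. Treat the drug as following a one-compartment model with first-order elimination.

C₀ = Dose / Vd = 145.0 / 143 = 1.014 mg/L
C = C₀ · e^(−k·t) = 1.014 × e^(−0.02280 × 27.9)
  = 1.014 × 0.5293 = 0.5367 mg/L
Convert: 0.5367 mg/L × 1000 = 536.7 µg/L

537 µg/L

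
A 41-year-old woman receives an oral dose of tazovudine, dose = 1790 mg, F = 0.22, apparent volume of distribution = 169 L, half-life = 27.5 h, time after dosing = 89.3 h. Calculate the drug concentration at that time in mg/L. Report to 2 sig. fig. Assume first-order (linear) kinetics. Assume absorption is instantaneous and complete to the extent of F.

Amount reaching circulation = F × Dose = 0.22 × 1790 = 393.8 mg
C₀ = F·Dose / Vd = 393.8 / 169 = 2.330 mg/L
k = ln2 / t½ = 0.693147 / 27.5 = 0.02521 h⁻¹
C = C₀ · e^(−k·t) = 2.330 × e^(−0.02521 × 89.3)
  = 2.330 × 0.1053 = 0.2453 mg/L

0.25 mg/L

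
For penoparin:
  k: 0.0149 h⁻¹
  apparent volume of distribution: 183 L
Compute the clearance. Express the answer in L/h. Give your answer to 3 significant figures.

2.73 L/h

CL = k × Vd = 0.0149 × 183 = 2.727 L/h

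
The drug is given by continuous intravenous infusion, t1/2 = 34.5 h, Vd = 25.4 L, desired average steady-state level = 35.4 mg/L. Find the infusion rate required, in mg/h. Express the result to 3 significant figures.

18.1 mg/h

k = ln2 / t½ = 0.693147 / 34.5 = 0.02009 h⁻¹
CL = k × Vd = 0.02009 × 25.4 = 0.5103 L/h
At steady state, infusion rate R₀ = Css × CL = 35.4 × 0.5103 = 18.06 mg/h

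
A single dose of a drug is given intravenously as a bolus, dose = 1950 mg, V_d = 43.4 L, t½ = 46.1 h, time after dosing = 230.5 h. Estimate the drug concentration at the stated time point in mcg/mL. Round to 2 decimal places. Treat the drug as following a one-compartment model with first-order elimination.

1.40 mcg/mL

C₀ = Dose / Vd = 1950 / 43.4 = 44.93 mg/L
k = ln2 / t½ = 0.693147 / 46.1 = 0.01504 h⁻¹
t / t½ = 230.5 / 46.1 = 5 half-lives
C = C₀ × (1/2)^5 = 44.93 × 0.03125 = 1.404 mg/L
(1.404 mg/L = 1.404 mcg/mL)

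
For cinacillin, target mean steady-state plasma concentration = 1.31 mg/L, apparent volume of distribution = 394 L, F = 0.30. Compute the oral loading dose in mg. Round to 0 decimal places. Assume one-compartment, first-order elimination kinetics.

LD = Css × Vd / F = 1.31 × 394 / 0.30 = 1720 mg

1720 mg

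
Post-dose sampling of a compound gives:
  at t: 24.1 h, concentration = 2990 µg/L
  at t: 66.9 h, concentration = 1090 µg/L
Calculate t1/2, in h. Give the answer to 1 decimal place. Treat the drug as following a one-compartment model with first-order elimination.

k = ln(C₁/C₂) / (t₂ − t₁) = ln(2990/1090) / (66.9 − 24.1)
  = 1.009 / 42.80 = 0.02357 h⁻¹
t½ = ln2 / k = 0.693147 / 0.02357 = 29.41 h

29.4 h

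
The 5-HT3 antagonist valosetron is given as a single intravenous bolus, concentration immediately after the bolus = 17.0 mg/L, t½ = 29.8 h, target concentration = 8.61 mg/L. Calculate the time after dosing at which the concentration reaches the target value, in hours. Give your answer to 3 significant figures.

29.2 h

k = ln2 / t½ = 0.693147 / 29.8 = 0.02326 h⁻¹
t = ln(C₀ / C) / k = ln(17.00 / 8.61) / 0.02326
  = ln(1.974) / 0.02326 = 0.6801 / 0.02326 = 29.24 h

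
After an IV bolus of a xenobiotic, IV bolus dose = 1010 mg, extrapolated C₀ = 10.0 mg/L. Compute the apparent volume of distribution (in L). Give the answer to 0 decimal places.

101 L

Vd = Dose / C₀ = 1010 / 10.0 = 101.0 L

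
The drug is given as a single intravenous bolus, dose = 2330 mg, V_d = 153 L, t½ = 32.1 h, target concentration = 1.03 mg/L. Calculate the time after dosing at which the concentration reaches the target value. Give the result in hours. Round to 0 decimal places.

C₀ = Dose / Vd = 2330 / 153 = 15.23 mg/L
k = ln2 / t½ = 0.693147 / 32.1 = 0.02159 h⁻¹
t = ln(C₀ / C) / k = ln(15.23 / 1.03) / 0.02159
  = ln(14.79) / 0.02159 = 2.694 / 0.02159 = 124.8 h

125 h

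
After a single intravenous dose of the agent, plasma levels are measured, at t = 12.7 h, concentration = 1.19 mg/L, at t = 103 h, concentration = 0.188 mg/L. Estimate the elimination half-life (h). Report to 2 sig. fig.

k = ln(C₁/C₂) / (t₂ − t₁) = ln(1.19/0.188) / (103 − 12.7)
  = 1.845 / 90.30 = 0.02043 h⁻¹
t½ = ln2 / k = 0.693147 / 0.02043 = 33.93 h

34 h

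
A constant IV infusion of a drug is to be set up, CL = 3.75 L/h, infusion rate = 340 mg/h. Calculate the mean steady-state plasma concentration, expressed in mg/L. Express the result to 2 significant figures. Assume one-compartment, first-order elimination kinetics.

At steady state Css = R₀ / CL = 340 / 3.750 = 90.67 mg/L

91 mg/L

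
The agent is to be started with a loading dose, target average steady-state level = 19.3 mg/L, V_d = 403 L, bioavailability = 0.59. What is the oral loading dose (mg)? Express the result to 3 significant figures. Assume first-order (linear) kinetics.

LD = Css × Vd / F = 19.3 × 403 / 0.59 = 13180 mg

13200 mg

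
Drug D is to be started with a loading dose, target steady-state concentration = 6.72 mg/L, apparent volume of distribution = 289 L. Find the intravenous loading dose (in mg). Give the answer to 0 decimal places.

1942 mg

LD = Css × Vd = 6.72 × 289 = 1942 mg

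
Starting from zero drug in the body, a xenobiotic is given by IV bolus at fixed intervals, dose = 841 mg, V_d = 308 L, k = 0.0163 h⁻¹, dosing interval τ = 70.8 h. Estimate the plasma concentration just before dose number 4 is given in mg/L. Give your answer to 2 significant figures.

1.2 mg/L

C₀ per dose = Dose / Vd = 841 / 308 = 2.731 mg/L
Fraction remaining after one interval: r = e^(−kτ) = e^(−0.01630 × 70.8) = 0.3154
Before dose 4, 3 doses have been given (aged 1τ, 2τ, 3τ).
C_trough = C₀ × (r + r² + … + r^3) = C₀ × r(1−r^3)/(1−r)
        = 2.731 × 0.3154 × (1 − 0.03138) / (1 − 0.3154) = 1.219 mg/L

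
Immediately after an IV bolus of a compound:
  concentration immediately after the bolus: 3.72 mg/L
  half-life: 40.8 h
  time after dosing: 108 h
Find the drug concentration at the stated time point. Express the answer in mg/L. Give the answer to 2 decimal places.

k = ln2 / t½ = 0.693147 / 40.8 = 0.01699 h⁻¹
C = C₀ · e^(−k·t) = 3.720 × e^(−0.01699 × 108)
  = 3.720 × 0.1596 = 0.5937 mg/L

0.59 mg/L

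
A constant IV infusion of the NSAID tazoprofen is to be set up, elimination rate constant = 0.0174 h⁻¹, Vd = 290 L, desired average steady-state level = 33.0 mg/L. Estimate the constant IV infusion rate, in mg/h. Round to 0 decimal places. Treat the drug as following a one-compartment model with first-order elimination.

CL = k × Vd = 0.01740 × 290 = 5.046 L/h
At steady state, infusion rate R₀ = Css × CL = 33.0 × 5.046 = 166.5 mg/h

167 mg/h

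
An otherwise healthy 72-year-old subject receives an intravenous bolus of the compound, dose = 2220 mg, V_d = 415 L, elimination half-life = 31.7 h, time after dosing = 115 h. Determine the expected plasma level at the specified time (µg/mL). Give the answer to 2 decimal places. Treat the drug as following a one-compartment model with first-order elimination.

0.43 µg/mL

C₀ = Dose / Vd = 2220 / 415 = 5.349 mg/L
k = ln2 / t½ = 0.693147 / 31.7 = 0.02187 h⁻¹
C = C₀ · e^(−k·t) = 5.349 × e^(−0.02187 × 115)
  = 5.349 × 0.08086 = 0.4325 mg/L
(0.4325 mg/L = 0.4325 µg/mL)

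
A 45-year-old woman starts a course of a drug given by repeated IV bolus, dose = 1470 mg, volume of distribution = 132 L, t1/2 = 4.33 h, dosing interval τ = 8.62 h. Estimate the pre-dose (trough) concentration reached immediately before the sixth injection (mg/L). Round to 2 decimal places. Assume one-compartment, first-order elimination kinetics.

C₀ per dose = Dose / Vd = 1470 / 132 = 11.14 mg/L
k = ln2 / t½ = 0.693147 / 4.33 = 0.1601 h⁻¹
Fraction remaining after one interval: r = e^(−kτ) = e^(−0.1601 × 8.62) = 0.2516
Before dose 6, 5 doses have been given (aged 1τ, 2τ, 3τ, 4τ, 5τ).
C_trough = C₀ × (r + r² + … + r^5) = C₀ × r(1−r^5)/(1−r)
        = 11.14 × 0.2516 × (1 − 0.001008) / (1 − 0.2516) = 3.741 mg/L

3.74 mg/L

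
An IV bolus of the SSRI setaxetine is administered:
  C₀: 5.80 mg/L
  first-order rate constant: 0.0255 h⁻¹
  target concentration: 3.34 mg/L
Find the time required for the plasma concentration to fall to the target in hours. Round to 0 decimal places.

t = ln(C₀ / C) / k = ln(5.800 / 3.34) / 0.02550
  = ln(1.737) / 0.02550 = 0.5522 / 0.02550 = 21.65 h

22 h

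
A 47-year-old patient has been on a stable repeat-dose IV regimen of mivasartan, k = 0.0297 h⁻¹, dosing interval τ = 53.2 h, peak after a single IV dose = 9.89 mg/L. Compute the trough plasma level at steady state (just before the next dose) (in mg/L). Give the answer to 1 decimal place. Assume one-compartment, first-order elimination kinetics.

2.6 mg/L

e^(−kτ) = e^(−0.02970 × 53.2) = 0.2060
Accumulation ratio R = 1 / (1 − e^(−kτ)) = 1 / (1 − 0.2060) = 1.259
Steady-state trough = C₀ × R × e^(−kτ) = 9.89 × 1.259 × 0.2060 = 2.565 mg/L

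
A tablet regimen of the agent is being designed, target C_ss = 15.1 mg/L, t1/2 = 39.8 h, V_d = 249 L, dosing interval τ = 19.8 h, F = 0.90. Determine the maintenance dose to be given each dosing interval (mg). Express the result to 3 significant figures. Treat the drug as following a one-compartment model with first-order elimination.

k = ln2 / t½ = 0.693147 / 39.8 = 0.01742 h⁻¹
CL = k × Vd = 0.01742 × 249 = 4.338 L/h
At steady state, F × (Dose/τ) = Css × CL.
Dose = Css × CL × τ / F = 15.1 × 4.338 × 19.8 / 0.90 = 1441 mg

1440 mg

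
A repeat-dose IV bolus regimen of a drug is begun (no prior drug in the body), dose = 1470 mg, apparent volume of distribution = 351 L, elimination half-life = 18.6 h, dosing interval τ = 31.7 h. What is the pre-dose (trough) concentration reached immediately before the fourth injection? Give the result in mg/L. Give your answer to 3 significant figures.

1.80 mg/L

C₀ per dose = Dose / Vd = 1470 / 351 = 4.188 mg/L
k = ln2 / t½ = 0.693147 / 18.6 = 0.03727 h⁻¹
Fraction remaining after one interval: r = e^(−kτ) = e^(−0.03727 × 31.7) = 0.3068
Before dose 4, 3 doses have been given (aged 1τ, 2τ, 3τ).
C_trough = C₀ × (r + r² + … + r^3) = C₀ × r(1−r^3)/(1−r)
        = 4.188 × 0.3068 × (1 − 0.02888) / (1 − 0.3068) = 1.800 mg/L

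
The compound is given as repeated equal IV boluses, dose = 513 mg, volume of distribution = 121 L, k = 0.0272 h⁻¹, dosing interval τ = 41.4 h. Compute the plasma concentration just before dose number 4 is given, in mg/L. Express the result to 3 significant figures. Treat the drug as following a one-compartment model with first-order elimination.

C₀ per dose = Dose / Vd = 513 / 121 = 4.240 mg/L
Fraction remaining after one interval: r = e^(−kτ) = e^(−0.02720 × 41.4) = 0.3243
Before dose 4, 3 doses have been given (aged 1τ, 2τ, 3τ).
C_trough = C₀ × (r + r² + … + r^3) = C₀ × r(1−r^3)/(1−r)
        = 4.240 × 0.3243 × (1 − 0.03411) / (1 − 0.3243) = 1.966 mg/L

1.97 mg/L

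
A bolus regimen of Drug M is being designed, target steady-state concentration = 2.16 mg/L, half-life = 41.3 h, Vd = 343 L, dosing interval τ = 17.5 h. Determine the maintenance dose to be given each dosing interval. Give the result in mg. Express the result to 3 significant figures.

218 mg

k = ln2 / t½ = 0.693147 / 41.3 = 0.01678 h⁻¹
CL = k × Vd = 0.01678 × 343 = 5.756 L/h
At steady state, Dose/τ = Css × CL.
Dose = Css × CL × τ = 2.16 × 5.756 × 17.5 = 217.6 mg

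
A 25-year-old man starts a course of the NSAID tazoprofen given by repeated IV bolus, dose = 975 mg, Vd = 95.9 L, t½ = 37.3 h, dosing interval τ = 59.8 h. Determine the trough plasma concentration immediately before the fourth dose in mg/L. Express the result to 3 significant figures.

4.81 mg/L

C₀ per dose = Dose / Vd = 975 / 95.9 = 10.17 mg/L
k = ln2 / t½ = 0.693147 / 37.3 = 0.01858 h⁻¹
Fraction remaining after one interval: r = e^(−kτ) = e^(−0.01858 × 59.8) = 0.3292
Before dose 4, 3 doses have been given (aged 1τ, 2τ, 3τ).
C_trough = C₀ × (r + r² + … + r^3) = C₀ × r(1−r^3)/(1−r)
        = 10.17 × 0.3292 × (1 − 0.03568) / (1 − 0.3292) = 4.813 mg/L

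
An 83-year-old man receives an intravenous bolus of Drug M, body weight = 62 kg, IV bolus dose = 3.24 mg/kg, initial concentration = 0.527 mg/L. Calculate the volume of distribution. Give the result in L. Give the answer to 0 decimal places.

Dose = 3.24 × 62 = 200.9 mg
Vd = Dose / C₀ = 200.9 / 0.527 = 381.2 L

381 L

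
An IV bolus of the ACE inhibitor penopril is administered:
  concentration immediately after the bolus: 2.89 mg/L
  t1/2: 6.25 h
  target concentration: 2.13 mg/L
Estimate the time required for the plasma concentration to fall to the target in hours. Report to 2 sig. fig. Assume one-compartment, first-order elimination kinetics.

k = ln2 / t½ = 0.693147 / 6.25 = 0.1109 h⁻¹
t = ln(C₀ / C) / k = ln(2.890 / 2.13) / 0.1109
  = ln(1.357) / 0.1109 = 0.3053 / 0.1109 = 2.753 h

2.8 h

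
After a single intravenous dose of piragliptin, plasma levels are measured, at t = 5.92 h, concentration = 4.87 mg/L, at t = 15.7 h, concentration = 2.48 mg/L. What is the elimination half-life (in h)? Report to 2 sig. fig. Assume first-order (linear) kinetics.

k = ln(C₁/C₂) / (t₂ − t₁) = ln(4.87/2.48) / (15.7 − 5.92)
  = 0.6748 / 9.780 = 0.06900 h⁻¹
t½ = ln2 / k = 0.693147 / 0.06900 = 10.05 h

10 h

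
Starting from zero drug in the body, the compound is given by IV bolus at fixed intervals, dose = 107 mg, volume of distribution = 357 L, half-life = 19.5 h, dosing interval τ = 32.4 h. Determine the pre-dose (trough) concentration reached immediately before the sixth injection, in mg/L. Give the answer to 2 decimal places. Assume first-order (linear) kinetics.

0.14 mg/L

C₀ per dose = Dose / Vd = 107 / 357 = 0.2997 mg/L
k = ln2 / t½ = 0.693147 / 19.5 = 0.03555 h⁻¹
Fraction remaining after one interval: r = e^(−kτ) = e^(−0.03555 × 32.4) = 0.3161
Before dose 6, 5 doses have been given (aged 1τ, 2τ, 3τ, 4τ, 5τ).
C_trough = C₀ × (r + r² + … + r^5) = C₀ × r(1−r^5)/(1−r)
        = 0.2997 × 0.3161 × (1 − 0.003156) / (1 − 0.3161) = 0.1381 mg/L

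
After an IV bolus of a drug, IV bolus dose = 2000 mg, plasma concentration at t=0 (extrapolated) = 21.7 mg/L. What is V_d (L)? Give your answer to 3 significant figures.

Vd = Dose / C₀ = 2000 / 21.7 = 92.17 L

92.2 L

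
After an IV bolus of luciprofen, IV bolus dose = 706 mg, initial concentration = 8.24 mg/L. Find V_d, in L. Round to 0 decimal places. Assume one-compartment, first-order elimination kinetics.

Vd = Dose / C₀ = 706.0 / 8.24 = 85.68 L

86 L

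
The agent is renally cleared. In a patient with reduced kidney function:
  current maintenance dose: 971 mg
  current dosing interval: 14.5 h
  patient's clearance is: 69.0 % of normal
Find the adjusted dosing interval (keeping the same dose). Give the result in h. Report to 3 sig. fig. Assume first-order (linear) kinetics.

21.0 h

To keep the same average steady-state level, dosing rate must scale with clearance.
CL ratio = 69.0 / 100 = 0.6900
New interval (same dose) = 14.5 / 0.6900 = 21.01 h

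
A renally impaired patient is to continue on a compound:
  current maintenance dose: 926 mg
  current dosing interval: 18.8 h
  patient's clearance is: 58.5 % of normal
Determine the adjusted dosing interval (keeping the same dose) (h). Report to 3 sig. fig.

To keep the same average steady-state level, dosing rate must scale with clearance.
CL ratio = 58.5 / 100 = 0.5850
New interval (same dose) = 18.8 / 0.5850 = 32.14 h

32.1 h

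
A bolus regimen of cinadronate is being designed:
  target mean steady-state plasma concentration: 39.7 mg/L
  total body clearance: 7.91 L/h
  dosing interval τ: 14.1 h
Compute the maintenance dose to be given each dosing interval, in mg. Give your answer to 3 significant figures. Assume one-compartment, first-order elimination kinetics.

4430 mg

At steady state, Dose/τ = Css × CL.
Dose = Css × CL × τ = 39.7 × 7.910 × 14.1 = 4428 mg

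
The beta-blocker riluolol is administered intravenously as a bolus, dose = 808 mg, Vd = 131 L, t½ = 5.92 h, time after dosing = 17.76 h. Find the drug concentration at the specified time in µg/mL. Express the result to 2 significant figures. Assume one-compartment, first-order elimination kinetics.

0.77 µg/mL

C₀ = Dose / Vd = 808.0 / 131 = 6.168 mg/L
k = ln2 / t½ = 0.693147 / 5.92 = 0.1171 h⁻¹
t / t½ = 17.76 / 5.92 = 3 half-lives
C = C₀ × (1/2)^3 = 6.168 × 0.1250 = 0.7710 mg/L
(0.7710 mg/L = 0.7710 µg/mL)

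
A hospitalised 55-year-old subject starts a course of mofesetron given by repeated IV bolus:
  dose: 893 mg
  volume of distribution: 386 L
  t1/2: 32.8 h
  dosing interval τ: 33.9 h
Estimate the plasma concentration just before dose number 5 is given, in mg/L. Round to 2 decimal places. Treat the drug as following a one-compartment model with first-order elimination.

2.08 mg/L

C₀ per dose = Dose / Vd = 893 / 386 = 2.313 mg/L
k = ln2 / t½ = 0.693147 / 32.8 = 0.02113 h⁻¹
Fraction remaining after one interval: r = e^(−kτ) = e^(−0.02113 × 33.9) = 0.4886
Before dose 5, 4 doses have been given (aged 1τ, 2τ, 3τ, 4τ).
C_trough = C₀ × (r + r² + … + r^4) = C₀ × r(1−r^4)/(1−r)
        = 2.313 × 0.4886 × (1 − 0.05699) / (1 − 0.4886) = 2.084 mg/L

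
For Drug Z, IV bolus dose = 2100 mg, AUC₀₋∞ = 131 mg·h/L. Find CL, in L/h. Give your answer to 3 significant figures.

CL = Dose / AUC = 2100 / 131 = 16.03 L/h

16.0 L/h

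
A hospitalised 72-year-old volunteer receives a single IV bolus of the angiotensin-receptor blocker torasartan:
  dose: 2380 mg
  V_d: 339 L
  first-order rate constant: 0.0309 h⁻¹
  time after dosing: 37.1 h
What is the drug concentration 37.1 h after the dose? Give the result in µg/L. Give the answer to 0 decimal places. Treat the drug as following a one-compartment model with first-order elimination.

2231 µg/L

C₀ = Dose / Vd = 2380 / 339 = 7.021 mg/L
C = C₀ · e^(−k·t) = 7.021 × e^(−0.03090 × 37.1)
  = 7.021 × 0.3178 = 2.231 mg/L
Convert: 2.231 mg/L × 1000 = 2231 µg/L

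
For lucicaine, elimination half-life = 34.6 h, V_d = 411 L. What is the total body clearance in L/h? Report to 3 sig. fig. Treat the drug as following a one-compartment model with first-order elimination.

8.23 L/h

k = ln2 / t½ = 0.693147 / 34.6 = 0.02003 h⁻¹
CL = k × Vd = 0.02003 × 411 = 8.232 L/h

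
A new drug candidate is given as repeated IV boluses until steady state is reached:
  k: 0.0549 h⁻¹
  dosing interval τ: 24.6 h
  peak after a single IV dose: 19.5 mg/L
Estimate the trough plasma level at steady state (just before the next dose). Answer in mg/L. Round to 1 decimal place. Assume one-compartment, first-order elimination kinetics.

6.8 mg/L

e^(−kτ) = e^(−0.05490 × 24.6) = 0.2591
Accumulation ratio R = 1 / (1 − e^(−kτ)) = 1 / (1 − 0.2591) = 1.350
Steady-state trough = C₀ × R × e^(−kτ) = 19.5 × 1.350 × 0.2591 = 6.821 mg/L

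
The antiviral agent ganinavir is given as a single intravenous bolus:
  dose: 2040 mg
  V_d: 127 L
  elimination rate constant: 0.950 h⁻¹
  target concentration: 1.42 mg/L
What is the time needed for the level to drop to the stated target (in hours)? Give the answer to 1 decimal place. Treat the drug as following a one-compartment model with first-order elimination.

C₀ = Dose / Vd = 2040 / 127 = 16.06 mg/L
t = ln(C₀ / C) / k = ln(16.06 / 1.42) / 0.9500
  = ln(11.31) / 0.9500 = 2.426 / 0.9500 = 2.554 h

2.6 h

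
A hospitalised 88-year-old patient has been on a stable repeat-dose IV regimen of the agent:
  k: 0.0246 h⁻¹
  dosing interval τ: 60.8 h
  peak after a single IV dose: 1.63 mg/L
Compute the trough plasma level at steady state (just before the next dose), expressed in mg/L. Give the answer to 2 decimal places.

e^(−kτ) = e^(−0.02460 × 60.8) = 0.2241
Accumulation ratio R = 1 / (1 − e^(−kτ)) = 1 / (1 − 0.2241) = 1.289
Steady-state trough = C₀ × R × e^(−kτ) = 1.63 × 1.289 × 0.2241 = 0.4708 mg/L

0.47 mg/L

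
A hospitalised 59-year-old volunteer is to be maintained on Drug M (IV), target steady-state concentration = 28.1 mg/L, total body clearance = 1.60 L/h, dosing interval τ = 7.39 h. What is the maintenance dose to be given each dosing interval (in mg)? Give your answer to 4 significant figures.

At steady state, Dose/τ = Css × CL.
Dose = Css × CL × τ = 28.1 × 1.600 × 7.39 = 332.3 mg

332.3 mg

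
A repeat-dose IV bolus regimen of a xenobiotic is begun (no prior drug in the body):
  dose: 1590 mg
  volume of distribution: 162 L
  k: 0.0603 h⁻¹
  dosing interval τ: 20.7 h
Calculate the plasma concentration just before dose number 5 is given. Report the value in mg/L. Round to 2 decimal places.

3.92 mg/L

C₀ per dose = Dose / Vd = 1590 / 162 = 9.815 mg/L
Fraction remaining after one interval: r = e^(−kτ) = e^(−0.06030 × 20.7) = 0.2870
Before dose 5, 4 doses have been given (aged 1τ, 2τ, 3τ, 4τ).
C_trough = C₀ × (r + r² + … + r^4) = C₀ × r(1−r^4)/(1−r)
        = 9.815 × 0.2870 × (1 − 0.006785) / (1 − 0.2870) = 3.924 mg/L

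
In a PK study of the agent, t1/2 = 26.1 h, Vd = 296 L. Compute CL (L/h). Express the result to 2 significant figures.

k = ln2 / t½ = 0.693147 / 26.1 = 0.02656 h⁻¹
CL = k × Vd = 0.02656 × 296 = 7.862 L/h

7.9 L/h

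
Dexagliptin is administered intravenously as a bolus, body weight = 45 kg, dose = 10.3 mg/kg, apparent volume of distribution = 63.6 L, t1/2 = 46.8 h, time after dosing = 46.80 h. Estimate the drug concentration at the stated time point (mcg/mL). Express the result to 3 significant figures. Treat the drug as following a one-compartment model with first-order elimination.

Total dose = 10.3 × 45 = 463.5 mg
C₀ = Dose / Vd = 463.5 / 63.6 = 7.288 mg/L
k = ln2 / t½ = 0.693147 / 46.8 = 0.01481 h⁻¹
t / t½ = 46.80 / 46.8 = 1 half-lives
C = C₀ × (1/2)^1 = 7.288 × 0.5000 = 3.644 mg/L
(3.644 mg/L = 3.644 mcg/mL)

3.64 mcg/mL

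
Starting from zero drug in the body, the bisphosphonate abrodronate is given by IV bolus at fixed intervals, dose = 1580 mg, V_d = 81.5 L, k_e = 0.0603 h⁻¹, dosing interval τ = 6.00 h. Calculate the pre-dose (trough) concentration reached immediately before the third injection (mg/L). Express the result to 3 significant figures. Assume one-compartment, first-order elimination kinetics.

22.9 mg/L

C₀ per dose = Dose / Vd = 1580 / 81.5 = 19.39 mg/L
Fraction remaining after one interval: r = e^(−kτ) = e^(−0.06030 × 6.00) = 0.6964
Before dose 3, 2 doses have been given (aged 1τ, 2τ).
C_trough = C₀ × (r + r²) = 19.39 × (0.6964 + 0.4850) = 22.91 mg/L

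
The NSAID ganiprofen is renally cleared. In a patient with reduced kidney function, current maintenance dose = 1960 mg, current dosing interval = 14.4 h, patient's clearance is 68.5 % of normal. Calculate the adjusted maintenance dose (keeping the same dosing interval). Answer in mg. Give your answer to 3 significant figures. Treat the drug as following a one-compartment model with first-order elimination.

To keep the same average steady-state level, dosing rate must scale with clearance.
CL ratio = 68.5 / 100 = 0.6850
New dose (same interval) = 1960 × 0.6850 = 1343 mg

1340 mg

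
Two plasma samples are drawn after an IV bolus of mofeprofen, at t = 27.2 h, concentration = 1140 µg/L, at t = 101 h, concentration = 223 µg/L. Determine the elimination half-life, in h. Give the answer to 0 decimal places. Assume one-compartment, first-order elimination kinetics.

k = ln(C₁/C₂) / (t₂ − t₁) = ln(1140/223) / (101 − 27.2)
  = 1.632 / 73.80 = 0.02211 h⁻¹
t½ = ln2 / k = 0.693147 / 0.02211 = 31.35 h

31 h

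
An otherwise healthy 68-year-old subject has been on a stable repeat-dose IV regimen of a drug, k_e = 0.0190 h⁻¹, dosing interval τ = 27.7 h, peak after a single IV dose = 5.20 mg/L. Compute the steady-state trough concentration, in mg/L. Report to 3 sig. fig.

7.51 mg/L

e^(−kτ) = e^(−0.01900 × 27.7) = 0.5908
Accumulation ratio R = 1 / (1 − e^(−kτ)) = 1 / (1 − 0.5908) = 2.444
Steady-state trough = C₀ × R × e^(−kτ) = 5.20 × 2.444 × 0.5908 = 7.508 mg/L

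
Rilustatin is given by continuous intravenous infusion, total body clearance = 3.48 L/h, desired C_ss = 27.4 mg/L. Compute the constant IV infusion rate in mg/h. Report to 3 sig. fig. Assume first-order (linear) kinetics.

95.4 mg/h

At steady state, infusion rate R₀ = Css × CL = 27.4 × 3.480 = 95.35 mg/h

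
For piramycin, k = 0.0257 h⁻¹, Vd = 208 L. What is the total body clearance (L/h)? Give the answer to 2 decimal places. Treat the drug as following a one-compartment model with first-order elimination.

5.35 L/h

CL = k × Vd = 0.0257 × 208 = 5.346 L/h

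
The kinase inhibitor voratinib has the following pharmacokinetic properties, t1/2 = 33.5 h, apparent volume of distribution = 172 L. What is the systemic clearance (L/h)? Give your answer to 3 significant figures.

3.56 L/h

k = ln2 / t½ = 0.693147 / 33.5 = 0.02069 h⁻¹
CL = k × Vd = 0.02069 × 172 = 3.559 L/h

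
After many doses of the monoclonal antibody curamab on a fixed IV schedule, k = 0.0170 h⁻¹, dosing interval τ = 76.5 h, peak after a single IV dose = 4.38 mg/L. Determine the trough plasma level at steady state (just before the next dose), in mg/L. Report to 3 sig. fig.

e^(−kτ) = e^(−0.01700 × 76.5) = 0.2724
Accumulation ratio R = 1 / (1 − e^(−kτ)) = 1 / (1 − 0.2724) = 1.374
Steady-state trough = C₀ × R × e^(−kτ) = 4.38 × 1.374 × 0.2724 = 1.639 mg/L

1.64 mg/L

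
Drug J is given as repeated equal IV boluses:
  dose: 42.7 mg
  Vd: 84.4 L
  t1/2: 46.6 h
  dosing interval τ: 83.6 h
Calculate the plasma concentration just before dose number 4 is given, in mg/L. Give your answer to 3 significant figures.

C₀ per dose = Dose / Vd = 42.7 / 84.4 = 0.5059 mg/L
k = ln2 / t½ = 0.693147 / 46.6 = 0.01487 h⁻¹
Fraction remaining after one interval: r = e^(−kτ) = e^(−0.01487 × 83.6) = 0.2885
Before dose 4, 3 doses have been given (aged 1τ, 2τ, 3τ).
C_trough = C₀ × (r + r² + … + r^3) = C₀ × r(1−r^3)/(1−r)
        = 0.5059 × 0.2885 × (1 − 0.02401) / (1 − 0.2885) = 0.2002 mg/L

0.200 mg/L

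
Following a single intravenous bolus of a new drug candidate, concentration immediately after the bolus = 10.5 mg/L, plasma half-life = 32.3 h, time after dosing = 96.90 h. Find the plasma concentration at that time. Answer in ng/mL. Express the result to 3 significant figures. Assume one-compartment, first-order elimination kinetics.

1310 ng/mL

k = ln2 / t½ = 0.693147 / 32.3 = 0.02146 h⁻¹
t / t½ = 96.90 / 32.3 = 3 half-lives
C = C₀ × (1/2)^3 = 10.50 × 0.1250 = 1.313 mg/L
Convert: 1.313 mg/L × 1000 = 1313 ng/mL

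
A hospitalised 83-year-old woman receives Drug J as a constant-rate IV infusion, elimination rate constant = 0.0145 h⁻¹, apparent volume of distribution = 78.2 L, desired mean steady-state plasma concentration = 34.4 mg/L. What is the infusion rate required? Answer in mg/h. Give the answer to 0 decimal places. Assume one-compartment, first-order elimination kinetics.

39 mg/h

CL = k × Vd = 0.01450 × 78.2 = 1.134 L/h
At steady state, infusion rate R₀ = Css × CL = 34.4 × 1.134 = 39.01 mg/h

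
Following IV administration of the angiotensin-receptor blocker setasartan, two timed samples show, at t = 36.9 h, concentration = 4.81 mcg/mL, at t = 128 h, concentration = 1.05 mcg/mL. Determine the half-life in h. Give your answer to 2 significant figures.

41 h

k = ln(C₁/C₂) / (t₂ − t₁) = ln(4.81/1.05) / (128 − 36.9)
  = 1.522 / 91.10 = 0.01671 h⁻¹
t½ = ln2 / k = 0.693147 / 0.01671 = 41.48 h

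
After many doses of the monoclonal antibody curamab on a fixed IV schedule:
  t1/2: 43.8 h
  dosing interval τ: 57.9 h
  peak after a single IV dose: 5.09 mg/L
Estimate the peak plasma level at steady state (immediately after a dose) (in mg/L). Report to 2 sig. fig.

8.5 mg/L

k = ln2 / t½ = 0.693147 / 43.8 = 0.01583 h⁻¹
e^(−kτ) = e^(−0.01583 × 57.9) = 0.3999
Accumulation ratio R = 1 / (1 − e^(−kτ)) = 1 / (1 − 0.3999) = 1.666
Steady-state peak = C₀ × R = 5.09 × 1.666 = 8.480 mg/L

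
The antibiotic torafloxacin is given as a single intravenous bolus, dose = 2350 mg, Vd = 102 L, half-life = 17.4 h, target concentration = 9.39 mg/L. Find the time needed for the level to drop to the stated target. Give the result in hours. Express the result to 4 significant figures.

C₀ = Dose / Vd = 2350 / 102 = 23.04 mg/L
k = ln2 / t½ = 0.693147 / 17.4 = 0.03984 h⁻¹
t = ln(C₀ / C) / k = ln(23.04 / 9.39) / 0.03984
  = ln(2.454) / 0.03984 = 0.8977 / 0.03984 = 22.53 h

22.53 h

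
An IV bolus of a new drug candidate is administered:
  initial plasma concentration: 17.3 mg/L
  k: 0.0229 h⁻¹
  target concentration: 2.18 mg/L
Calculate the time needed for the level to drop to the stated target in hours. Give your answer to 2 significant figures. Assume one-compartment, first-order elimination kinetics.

90 h

t = ln(C₀ / C) / k = ln(17.30 / 2.18) / 0.02290
  = ln(7.936) / 0.02290 = 2.071 / 0.02290 = 90.44 h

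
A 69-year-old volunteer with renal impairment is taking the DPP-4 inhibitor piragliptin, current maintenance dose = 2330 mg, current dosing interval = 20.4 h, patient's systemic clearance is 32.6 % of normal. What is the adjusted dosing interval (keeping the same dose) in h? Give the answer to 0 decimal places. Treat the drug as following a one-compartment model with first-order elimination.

63 h

To keep the same average steady-state level, dosing rate must scale with clearance.
CL ratio = 32.6 / 100 = 0.3260
New interval (same dose) = 20.4 / 0.3260 = 62.58 h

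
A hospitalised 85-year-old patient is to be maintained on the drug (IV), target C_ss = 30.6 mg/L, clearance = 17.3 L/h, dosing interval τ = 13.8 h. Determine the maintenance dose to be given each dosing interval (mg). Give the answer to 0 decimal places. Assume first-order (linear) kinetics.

At steady state, Dose/τ = Css × CL.
Dose = Css × CL × τ = 30.6 × 17.30 × 13.8 = 7305 mg

7305 mg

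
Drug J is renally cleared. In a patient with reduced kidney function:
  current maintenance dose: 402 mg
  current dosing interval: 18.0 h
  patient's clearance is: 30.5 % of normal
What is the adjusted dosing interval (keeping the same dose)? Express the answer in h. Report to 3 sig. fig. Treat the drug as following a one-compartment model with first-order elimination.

To keep the same average steady-state level, dosing rate must scale with clearance.
CL ratio = 30.5 / 100 = 0.3050
New interval (same dose) = 18.0 / 0.3050 = 59.02 h

59.0 h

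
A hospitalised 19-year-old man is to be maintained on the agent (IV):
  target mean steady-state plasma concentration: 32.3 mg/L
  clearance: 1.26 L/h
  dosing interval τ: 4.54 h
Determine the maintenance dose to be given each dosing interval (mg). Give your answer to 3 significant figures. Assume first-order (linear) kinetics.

185 mg

At steady state, Dose/τ = Css × CL.
Dose = Css × CL × τ = 32.3 × 1.260 × 4.54 = 184.8 mg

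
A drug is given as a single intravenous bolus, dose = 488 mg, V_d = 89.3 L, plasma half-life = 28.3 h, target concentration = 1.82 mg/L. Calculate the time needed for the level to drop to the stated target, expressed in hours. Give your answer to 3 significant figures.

44.9 h

C₀ = Dose / Vd = 488.0 / 89.3 = 5.465 mg/L
k = ln2 / t½ = 0.693147 / 28.3 = 0.02449 h⁻¹
t = ln(C₀ / C) / k = ln(5.465 / 1.82) / 0.02449
  = ln(3.003) / 0.02449 = 1.100 / 0.02449 = 44.92 h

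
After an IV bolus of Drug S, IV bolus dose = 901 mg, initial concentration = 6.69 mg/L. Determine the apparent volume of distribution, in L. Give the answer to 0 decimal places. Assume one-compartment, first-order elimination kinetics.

Vd = Dose / C₀ = 901.0 / 6.69 = 134.7 L

135 L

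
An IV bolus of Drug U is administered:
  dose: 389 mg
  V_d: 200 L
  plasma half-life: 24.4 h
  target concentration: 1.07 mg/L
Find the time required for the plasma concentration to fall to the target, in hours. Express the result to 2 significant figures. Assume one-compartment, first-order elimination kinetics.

21 h

C₀ = Dose / Vd = 389.0 / 200 = 1.945 mg/L
k = ln2 / t½ = 0.693147 / 24.4 = 0.02841 h⁻¹
t = ln(C₀ / C) / k = ln(1.945 / 1.07) / 0.02841
  = ln(1.818) / 0.02841 = 0.5977 / 0.02841 = 21.04 h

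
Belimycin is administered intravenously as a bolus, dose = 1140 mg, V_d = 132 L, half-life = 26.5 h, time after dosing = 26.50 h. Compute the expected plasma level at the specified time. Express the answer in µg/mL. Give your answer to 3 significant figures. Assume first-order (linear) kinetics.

C₀ = Dose / Vd = 1140 / 132 = 8.636 mg/L
k = ln2 / t½ = 0.693147 / 26.5 = 0.02616 h⁻¹
t / t½ = 26.50 / 26.5 = 1 half-lives
C = C₀ × (1/2)^1 = 8.636 × 0.5000 = 4.318 mg/L
(4.318 mg/L = 4.318 µg/mL)

4.32 µg/mL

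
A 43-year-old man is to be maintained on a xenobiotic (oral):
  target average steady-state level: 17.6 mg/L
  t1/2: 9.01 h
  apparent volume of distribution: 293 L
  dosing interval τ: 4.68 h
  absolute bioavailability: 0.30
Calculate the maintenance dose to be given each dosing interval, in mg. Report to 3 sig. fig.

6190 mg

k = ln2 / t½ = 0.693147 / 9.01 = 0.07693 h⁻¹
CL = k × Vd = 0.07693 × 293 = 22.54 L/h
At steady state, F × (Dose/τ) = Css × CL.
Dose = Css × CL × τ / F = 17.6 × 22.54 × 4.68 / 0.30 = 6189 mg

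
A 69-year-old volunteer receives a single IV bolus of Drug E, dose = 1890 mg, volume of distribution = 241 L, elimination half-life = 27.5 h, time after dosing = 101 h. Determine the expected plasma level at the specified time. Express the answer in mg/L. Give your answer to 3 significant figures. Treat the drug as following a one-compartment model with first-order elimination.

C₀ = Dose / Vd = 1890 / 241 = 7.842 mg/L
k = ln2 / t½ = 0.693147 / 27.5 = 0.02521 h⁻¹
C = C₀ · e^(−k·t) = 7.842 × e^(−0.02521 × 101)
  = 7.842 × 0.07838 = 0.6147 mg/L

0.615 mg/L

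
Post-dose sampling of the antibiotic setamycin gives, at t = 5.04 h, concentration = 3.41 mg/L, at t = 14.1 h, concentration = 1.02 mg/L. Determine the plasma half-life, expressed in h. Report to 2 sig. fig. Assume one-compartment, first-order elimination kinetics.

5.2 h

k = ln(C₁/C₂) / (t₂ − t₁) = ln(3.41/1.02) / (14.1 − 5.04)
  = 1.207 / 9.060 = 0.1332 h⁻¹
t½ = ln2 / k = 0.693147 / 0.1332 = 5.204 h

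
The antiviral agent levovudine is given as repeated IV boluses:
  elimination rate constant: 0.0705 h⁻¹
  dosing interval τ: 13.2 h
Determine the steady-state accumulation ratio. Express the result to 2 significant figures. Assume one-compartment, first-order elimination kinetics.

1.7

e^(−kτ) = e^(−0.07050 × 13.2) = 0.3943
Accumulation ratio R = 1 / (1 − e^(−kτ)) = 1 / (1 − 0.3943) = 1.651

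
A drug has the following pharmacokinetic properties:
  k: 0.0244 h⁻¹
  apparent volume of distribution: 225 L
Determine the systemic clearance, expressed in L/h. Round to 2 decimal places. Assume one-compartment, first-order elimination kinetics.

5.49 L/h

CL = k × Vd = 0.0244 × 225 = 5.490 L/h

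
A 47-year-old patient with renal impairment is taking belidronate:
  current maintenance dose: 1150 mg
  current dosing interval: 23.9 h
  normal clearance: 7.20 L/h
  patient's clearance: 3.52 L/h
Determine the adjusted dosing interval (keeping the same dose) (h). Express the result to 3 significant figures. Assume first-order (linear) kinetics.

48.9 h

To keep the same average steady-state level, dosing rate must scale with clearance.
CL ratio = 3.52 / 7.20 = 0.4889
New interval (same dose) = 23.9 / 0.4889 = 48.89 h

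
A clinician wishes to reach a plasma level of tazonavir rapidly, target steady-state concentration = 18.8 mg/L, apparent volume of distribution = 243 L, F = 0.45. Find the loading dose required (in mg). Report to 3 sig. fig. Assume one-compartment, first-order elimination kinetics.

10200 mg

LD = Css × Vd / F = 18.8 × 243 / 0.45 = 10150 mg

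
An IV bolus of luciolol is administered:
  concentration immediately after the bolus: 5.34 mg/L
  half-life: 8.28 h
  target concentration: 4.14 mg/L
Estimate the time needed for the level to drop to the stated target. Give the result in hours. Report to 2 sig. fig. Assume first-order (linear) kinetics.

3.0 h

k = ln2 / t½ = 0.693147 / 8.28 = 0.08371 h⁻¹
t = ln(C₀ / C) / k = ln(5.340 / 4.14) / 0.08371
  = ln(1.290) / 0.08371 = 0.2546 / 0.08371 = 3.041 h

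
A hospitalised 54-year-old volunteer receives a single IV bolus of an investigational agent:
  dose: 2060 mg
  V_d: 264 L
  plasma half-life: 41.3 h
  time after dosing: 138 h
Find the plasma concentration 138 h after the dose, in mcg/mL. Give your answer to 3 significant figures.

C₀ = Dose / Vd = 2060 / 264 = 7.803 mg/L
k = ln2 / t½ = 0.693147 / 41.3 = 0.01678 h⁻¹
C = C₀ · e^(−k·t) = 7.803 × e^(−0.01678 × 138)
  = 7.803 × 0.09870 = 0.7702 mg/L
(0.7702 mg/L = 0.7702 mcg/mL)

0.770 mcg/mL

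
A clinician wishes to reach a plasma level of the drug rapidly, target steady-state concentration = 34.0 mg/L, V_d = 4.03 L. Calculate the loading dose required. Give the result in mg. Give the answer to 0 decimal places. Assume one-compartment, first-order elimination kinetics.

LD = Css × Vd = 34.0 × 4.03 = 137.0 mg

137 mg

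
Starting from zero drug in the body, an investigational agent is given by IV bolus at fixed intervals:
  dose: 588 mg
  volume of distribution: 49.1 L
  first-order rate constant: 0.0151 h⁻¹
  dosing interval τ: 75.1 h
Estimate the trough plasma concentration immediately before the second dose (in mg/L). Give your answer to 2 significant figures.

C₀ per dose = Dose / Vd = 588 / 49.1 = 11.98 mg/L
Fraction remaining after one interval: r = e^(−kτ) = e^(−0.01510 × 75.1) = 0.3217
Before dose 2, 1 dose has been given (aged 1τ).
C_trough = C₀ × r = 11.98 × 0.3217 = 3.854 mg/L

3.9 mg/L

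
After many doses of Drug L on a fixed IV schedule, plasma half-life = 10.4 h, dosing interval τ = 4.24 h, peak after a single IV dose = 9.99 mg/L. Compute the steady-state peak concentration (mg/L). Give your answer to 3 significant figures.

k = ln2 / t½ = 0.693147 / 10.4 = 0.06665 h⁻¹
e^(−kτ) = e^(−0.06665 × 4.24) = 0.7538
Accumulation ratio R = 1 / (1 − e^(−kτ)) = 1 / (1 − 0.7538) = 4.062
Steady-state peak = C₀ × R = 9.99 × 4.062 = 40.58 mg/L

40.6 mg/L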